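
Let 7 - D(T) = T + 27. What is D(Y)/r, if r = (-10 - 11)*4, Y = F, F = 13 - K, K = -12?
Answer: 15/28 ≈ 0.53571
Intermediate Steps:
F = 25 (F = 13 - 1*(-12) = 13 + 12 = 25)
Y = 25
D(T) = -20 - T (D(T) = 7 - (T + 27) = 7 - (27 + T) = 7 + (-27 - T) = -20 - T)
r = -84 (r = -21*4 = -84)
D(Y)/r = (-20 - 1*25)/(-84) = (-20 - 25)*(-1/84) = -45*(-1/84) = 15/28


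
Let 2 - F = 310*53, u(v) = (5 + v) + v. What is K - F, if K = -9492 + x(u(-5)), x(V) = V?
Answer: 6931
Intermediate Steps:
u(v) = 5 + 2*v
F = -16428 (F = 2 - 310*53 = 2 - 1*16430 = 2 - 16430 = -16428)
K = -9497 (K = -9492 + (5 + 2*(-5)) = -9492 + (5 - 10) = -9492 - 5 = -9497)
K - F = -9497 - 1*(-16428) = -9497 + 16428 = 6931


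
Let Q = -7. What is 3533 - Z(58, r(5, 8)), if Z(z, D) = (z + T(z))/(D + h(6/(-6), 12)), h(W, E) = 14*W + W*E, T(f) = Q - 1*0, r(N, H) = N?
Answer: 24748/7 ≈ 3535.4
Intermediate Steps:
T(f) = -7 (T(f) = -7 - 1*0 = -7 + 0 = -7)
h(W, E) = 14*W + E*W
Z(z, D) = (-7 + z)/(-26 + D) (Z(z, D) = (z - 7)/(D + (6/(-6))*(14 + 12)) = (-7 + z)/(D + (6*(-1/6))*26) = (-7 + z)/(D - 1*26) = (-7 + z)/(D - 26) = (-7 + z)/(-26 + D))
3533 - Z(58, r(5, 8)) = 3533 - (-7 + 58)/(-26 + 5) = 3533 - 51/(-21) = 3533 - (-1)*51/21 = 3533 - 1*(-17/7) = 3533 + 17/7 = 24748/7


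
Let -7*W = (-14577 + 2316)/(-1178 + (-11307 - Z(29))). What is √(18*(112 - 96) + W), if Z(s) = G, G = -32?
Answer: √4960047097/4151 ≈ 16.966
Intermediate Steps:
Z(s) = -32
W = -4087/29057 (W = -(-14577 + 2316)/(7*(-1178 + (-11307 - 1*(-32)))) = -(-12261)/(7*(-1178 + (-11307 + 32))) = -(-12261)/(7*(-1178 - 11275)) = -(-12261)/(7*(-12453)) = -(-12261)*(-1)/(7*12453) = -⅐*4087/4151 = -4087/29057 ≈ -0.14065)
√(18*(112 - 96) + W) = √(18*(112 - 96) - 4087/29057) = √(18*16 - 4087/29057) = √(288 - 4087/29057) = √(8364329/29057) = √4960047097/4151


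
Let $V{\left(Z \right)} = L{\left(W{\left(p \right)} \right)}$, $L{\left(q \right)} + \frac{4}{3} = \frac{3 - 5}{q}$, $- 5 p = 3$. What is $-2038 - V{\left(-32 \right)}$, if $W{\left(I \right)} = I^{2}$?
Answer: $- \frac{18280}{9} \approx -2031.1$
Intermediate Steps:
$p = - \frac{3}{5}$ ($p = \left(- \frac{1}{5}\right) 3 = - \frac{3}{5} \approx -0.6$)
$L{\left(q \right)} = - \frac{4}{3} - \frac{2}{q}$ ($L{\left(q \right)} = - \frac{4}{3} + \frac{3 - 5}{q} = - \frac{4}{3} - \frac{2}{q}$)
$V{\left(Z \right)} = - \frac{62}{9}$ ($V{\left(Z \right)} = - \frac{4}{3} - \frac{2}{\left(- \frac{3}{5}\right)^{2}} = - \frac{4}{3} - \frac{2}{\frac{9}{25}} = - \frac{4}{3} - \frac{50}{9} = - \frac{62}{9}$)
$-2038 - V{\left(-32 \right)} = -2038 - - \frac{62}{9} = -2038 + \frac{62}{9} = - \frac{18280}{9}$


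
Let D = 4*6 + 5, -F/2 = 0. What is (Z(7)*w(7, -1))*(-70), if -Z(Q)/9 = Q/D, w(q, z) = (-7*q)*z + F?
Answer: 216090/29 ≈ 7451.4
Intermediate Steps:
F = 0 (F = -2*0 = 0)
D = 29 (D = 24 + 5 = 29)
w(q, z) = -7*q*z (w(q, z) = (-7*q)*z + 0 = -7*q*z + 0 = -7*q*z)
Z(Q) = -9*Q/29
(Z(7)*w(7, -1))*(-70) = ((-9/29*7)*(-7*7*(-1)))*(-70) = -63/29*49*(-70) = -3087/29*(-70) = 216090/29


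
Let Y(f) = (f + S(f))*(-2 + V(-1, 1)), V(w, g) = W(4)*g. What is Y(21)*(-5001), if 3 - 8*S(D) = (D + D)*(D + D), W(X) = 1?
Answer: -7966593/8 ≈ -9.9582e+5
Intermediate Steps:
V(w, g) = g (V(w, g) = 1*g = g)
S(D) = 3/8 - D²/2 (S(D) = 3/8 - (D + D)*(D + D)/8 = 3/8 - 2*D*2*D/8 = 3/8 - D²/2)
Y(f) = -3/8 + f²/2 - f (Y(f) = (f + (3/8 - f²/2))*(-2 + 1) = (3/8 + f - f²/2)*(-1) = -3/8 + f²/2 - f)
Y(21)*(-5001) = (-3/8 + (½)*21² - 1*21)*(-5001) = (-3/8 + (½)*441 - 21)*(-5001) = (-3/8 + 441/2 - 21)*(-5001) = (1593/8)*(-5001) = -7966593/8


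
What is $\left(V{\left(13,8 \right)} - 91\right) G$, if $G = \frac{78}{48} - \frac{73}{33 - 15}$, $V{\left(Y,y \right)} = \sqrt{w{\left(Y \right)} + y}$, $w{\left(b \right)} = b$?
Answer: $\frac{15925}{72} - \frac{175 \sqrt{21}}{72} \approx 210.04$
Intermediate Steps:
$V{\left(Y,y \right)} = \sqrt{Y + y}$
$G = - \frac{175}{72}$ ($G = 78 \cdot \frac{1}{48} - \frac{73}{33 - 15} = \frac{13}{8} - \frac{73}{18} = - \frac{175}{72} \approx -2.4306$)
$\left(V{\left(13,8 \right)} - 91\right) G = \left(\sqrt{13 + 8} - 91\right) \left(- \frac{175}{72}\right) = \left(\sqrt{21} - 91\right) \left(- \frac{175}{72}\right) = \left(-91 + \sqrt{21}\right) \left(- \frac{175}{72}\right) = \frac{15925}{72} - \frac{175 \sqrt{21}}{72}$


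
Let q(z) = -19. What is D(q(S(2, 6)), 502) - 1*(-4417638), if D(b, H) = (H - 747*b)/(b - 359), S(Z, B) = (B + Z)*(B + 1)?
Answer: 1669852469/378 ≈ 4.4176e+6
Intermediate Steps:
S(Z, B) = (1 + B)*(B + Z) (S(Z, B) = (B + Z)*(1 + B) = (1 + B)*(B + Z))
D(b, H) = (H - 747*b)/(-359 + b)
D(q(S(2, 6)), 502) - 1*(-4417638) = (502 - 747*(-19))/(-359 - 19) - 1*(-4417638) = (502 + 14193)/(-378) + 4417638 = -1/378*14695 + 4417638 = -14695/378 + 4417638 = 1669852469/378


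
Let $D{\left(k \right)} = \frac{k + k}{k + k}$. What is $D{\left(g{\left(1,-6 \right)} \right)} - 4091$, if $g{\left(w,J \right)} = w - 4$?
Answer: $-4090$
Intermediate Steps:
$g{\left(w,J \right)} = -4 + w$
$D{\left(k \right)} = 1$ ($D{\left(k \right)} = \frac{2 k}{2 k} = 2 k \frac{1}{2 k} = 1$)
$D{\left(g{\left(1,-6 \right)} \right)} - 4091 = 1 - 4091 = -4090$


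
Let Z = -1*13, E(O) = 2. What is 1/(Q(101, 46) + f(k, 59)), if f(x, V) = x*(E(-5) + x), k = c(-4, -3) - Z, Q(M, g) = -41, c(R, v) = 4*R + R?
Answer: -⅙ ≈ -0.16667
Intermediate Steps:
c(R, v) = 5*R
Z = -13
k = -7 (k = 5*(-4) - 1*(-13) = -20 + 13 = -7)
f(x, V) = x*(2 + x)
1/(Q(101, 46) + f(k, 59)) = 1/(-41 - 7*(2 - 7)) = 1/(-41 - 7*(-5)) = 1/(-41 + 35) = 1/(-6) = -⅙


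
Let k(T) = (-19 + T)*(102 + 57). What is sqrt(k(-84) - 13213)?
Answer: I*sqrt(29590) ≈ 172.02*I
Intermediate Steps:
k(T) = -3021 + 159*T (k(T) = (-19 + T)*159 = -3021 + 159*T)
sqrt(k(-84) - 13213) = sqrt((-3021 + 159*(-84)) - 13213) = sqrt((-3021 - 13356) - 13213) = sqrt(-16377 - 13213) = sqrt(-29590) = I*sqrt(29590)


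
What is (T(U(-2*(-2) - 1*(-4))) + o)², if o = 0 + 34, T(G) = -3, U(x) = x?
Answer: 961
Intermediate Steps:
o = 34
(T(U(-2*(-2) - 1*(-4))) + o)² = (-3 + 34)² = 31² = 961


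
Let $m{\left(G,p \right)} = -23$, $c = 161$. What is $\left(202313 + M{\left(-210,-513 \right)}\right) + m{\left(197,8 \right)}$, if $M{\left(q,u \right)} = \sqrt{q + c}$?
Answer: $202290 + 7 i \approx 2.0229 \cdot 10^{5} + 7.0 i$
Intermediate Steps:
$M{\left(q,u \right)} = \sqrt{161 + q}$ ($M{\left(q,u \right)} = \sqrt{q + 161} = \sqrt{161 + q}$)
$\left(202313 + M{\left(-210,-513 \right)}\right) + m{\left(197,8 \right)} = \left(202313 + \sqrt{161 - 210}\right) - 23 = \left(202313 + \sqrt{-49}\right) - 23 = \left(202313 + 7 i\right) - 23 = 202290 + 7 i$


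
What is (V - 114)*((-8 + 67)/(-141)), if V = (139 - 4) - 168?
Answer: 2891/47 ≈ 61.511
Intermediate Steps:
V = -33 (V = 135 - 168 = -33)
(V - 114)*((-8 + 67)/(-141)) = (-33 - 114)*((-8 + 67)/(-141)) = -8673*(-1)/141 = -147*(-59/141) = 2891/47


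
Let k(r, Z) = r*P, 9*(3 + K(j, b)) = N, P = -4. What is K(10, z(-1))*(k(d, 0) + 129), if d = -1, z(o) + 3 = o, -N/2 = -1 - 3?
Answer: -2527/9 ≈ -280.78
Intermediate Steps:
N = 8 (N = -2*(-1 - 3) = -2*(-4) = 8)
z(o) = -3 + o
K(j, b) = -19/9 (K(j, b) = -3 + (⅑)*8 = -3 + 8/9 = -19/9)
k(r, Z) = -4*r (k(r, Z) = r*(-4) = -4*r)
K(10, z(-1))*(k(d, 0) + 129) = -19*(-4*(-1) + 129)/9 = -19*(4 + 129)/9 = -19/9*133 = -2527/9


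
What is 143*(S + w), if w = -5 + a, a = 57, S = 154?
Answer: 29458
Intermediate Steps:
w = 52 (w = -5 + 57 = 52)
143*(S + w) = 143*(154 + 52) = 143*206 = 29458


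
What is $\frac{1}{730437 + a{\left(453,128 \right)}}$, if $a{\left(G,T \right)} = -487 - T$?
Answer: $\frac{1}{729822} \approx 1.3702 \cdot 10^{-6}$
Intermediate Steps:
$\frac{1}{730437 + a{\left(453,128 \right)}} = \frac{1}{730437 - 615} = \frac{1}{729822}$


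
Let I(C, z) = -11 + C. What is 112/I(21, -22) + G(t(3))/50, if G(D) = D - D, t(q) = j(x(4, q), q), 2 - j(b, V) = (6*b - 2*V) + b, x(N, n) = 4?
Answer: 56/5 ≈ 11.200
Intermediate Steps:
j(b, V) = 2 - 7*b + 2*V (j(b, V) = 2 - ((6*b - 2*V) + b) = 2 - ((-2*V + 6*b) + b) = 2 - (-2*V + 7*b) = 2 + (-7*b + 2*V) = 2 - 7*b + 2*V)
t(q) = -26 + 2*q (t(q) = 2 - 7*4 + 2*q = 2 - 28 + 2*q = -26 + 2*q)
G(D) = 0
112/I(21, -22) + G(t(3))/50 = 112/(-11 + 21) + 0/50 = 112/10 + 0*(1/50) = 112*(⅒) + 0 = 56/5 + 0 = 56/5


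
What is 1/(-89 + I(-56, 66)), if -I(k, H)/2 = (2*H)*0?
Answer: -1/89 ≈ -0.011236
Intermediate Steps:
I(k, H) = 0 (I(k, H) = -2*2*H*0 = -2*0 = 0)
1/(-89 + I(-56, 66)) = 1/(-89 + 0) = 1/(-89) = -1/89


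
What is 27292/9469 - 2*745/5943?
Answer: 148087546/56274267 ≈ 2.6315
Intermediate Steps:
27292/9469 - 2*745/5943 = 27292*(1/9469) - 1490*1/5943 = 27292/9469 - 1490/5943 = 148087546/56274267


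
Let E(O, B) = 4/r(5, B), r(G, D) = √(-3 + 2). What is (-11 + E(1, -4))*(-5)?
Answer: 55 + 20*I ≈ 55.0 + 20.0*I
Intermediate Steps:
r(G, D) = I (r(G, D) = √(-1) = I)
E(O, B) = -4*I (E(O, B) = 4/I = 4*(-I) = -4*I)
(-11 + E(1, -4))*(-5) = (-11 - 4*I)*(-5) = 55 + 20*I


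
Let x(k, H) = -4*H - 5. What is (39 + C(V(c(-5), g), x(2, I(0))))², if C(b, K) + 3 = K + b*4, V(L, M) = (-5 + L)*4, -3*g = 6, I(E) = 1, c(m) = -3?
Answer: 10201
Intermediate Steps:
g = -2 (g = -⅓*6 = -2)
V(L, M) = -20 + 4*L
x(k, H) = -5 - 4*H
C(b, K) = -3 + K + 4*b (C(b, K) = -3 + (K + b*4) = -3 + (K + 4*b) = -3 + K + 4*b)
(39 + C(V(c(-5), g), x(2, I(0))))² = (39 + (-3 + (-5 - 4*1) + 4*(-20 + 4*(-3))))² = (39 + (-3 + (-5 - 4) + 4*(-20 - 12)))² = (39 + (-3 - 9 + 4*(-32)))² = (39 + (-3 - 9 - 128))² = (39 - 140)² = (-101)² = 10201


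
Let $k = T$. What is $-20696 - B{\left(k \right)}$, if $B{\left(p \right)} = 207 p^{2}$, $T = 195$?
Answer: $-7891871$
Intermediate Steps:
$k = 195$
$-20696 - B{\left(k \right)} = -20696 - 207 \cdot 195^{2} = -20696 - 207 \cdot 38025 = -20696 - 7871175 = -7891871$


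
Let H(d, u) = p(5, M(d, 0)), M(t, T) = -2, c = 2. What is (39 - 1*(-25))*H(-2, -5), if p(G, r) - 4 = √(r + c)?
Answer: 256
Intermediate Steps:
p(G, r) = 4 + √(2 + r) (p(G, r) = 4 + √(r + 2) = 4 + √(2 + r))
H(d, u) = 4 (H(d, u) = 4 + √(2 - 2) = 4 + √0 = 4 + 0 = 4)
(39 - 1*(-25))*H(-2, -5) = (39 - 1*(-25))*4 = (39 + 25)*4 = 64*4 = 256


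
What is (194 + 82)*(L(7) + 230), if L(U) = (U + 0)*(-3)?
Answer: 57684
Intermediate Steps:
L(U) = -3*U (L(U) = U*(-3) = -3*U)
(194 + 82)*(L(7) + 230) = (194 + 82)*(-3*7 + 230) = 276*(-21 + 230) = 276*209 = 57684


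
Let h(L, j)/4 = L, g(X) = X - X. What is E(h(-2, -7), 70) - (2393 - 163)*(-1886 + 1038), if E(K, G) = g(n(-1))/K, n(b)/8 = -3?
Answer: 1891040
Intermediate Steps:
n(b) = -24 (n(b) = 8*(-3) = -24)
g(X) = 0
h(L, j) = 4*L
E(K, G) = 0 (E(K, G) = 0/K = 0)
E(h(-2, -7), 70) - (2393 - 163)*(-1886 + 1038) = 0 - (2393 - 163)*(-1886 + 1038) = 0 - 2230*(-848) = 0 - 1*(-1891040) = 0 + 1891040 = 1891040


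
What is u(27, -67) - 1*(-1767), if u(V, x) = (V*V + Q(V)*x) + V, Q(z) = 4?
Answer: 2255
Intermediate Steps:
u(V, x) = V + V² + 4*x (u(V, x) = (V*V + 4*x) + V = (V² + 4*x) + V = V + V² + 4*x)
u(27, -67) - 1*(-1767) = (27 + 27² + 4*(-67)) - 1*(-1767) = (27 + 729 - 268) + 1767 = 488 + 1767 = 2255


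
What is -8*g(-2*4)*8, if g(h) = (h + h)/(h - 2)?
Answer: -512/5 ≈ -102.40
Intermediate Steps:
g(h) = 2*h/(-2 + h) (g(h) = (2*h)/(-2 + h) = 2*h/(-2 + h))
-8*g(-2*4)*8 = -16*(-2*4)/(-2 - 2*4)*8 = -16*(-8)/(-2 - 8)*8 = -16*(-8)/(-10)*8 = -16*(-8)*(-1)/10*8 = -8*8/5*8 = -64/5*8 = -512/5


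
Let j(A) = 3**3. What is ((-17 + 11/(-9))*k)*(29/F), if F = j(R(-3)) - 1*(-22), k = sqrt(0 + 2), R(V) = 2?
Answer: -4756*sqrt(2)/441 ≈ -15.252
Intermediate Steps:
k = sqrt(2) ≈ 1.4142
j(A) = 27
F = 49 (F = 27 - 1*(-22) = 27 + 22 = 49)
((-17 + 11/(-9))*k)*(29/F) = ((-17 + 11/(-9))*sqrt(2))*(29/49) = ((-17 + 11*(-1/9))*sqrt(2))*(29*(1/49)) = ((-17 - 11/9)*sqrt(2))*(29/49) = -164*sqrt(2)/9*(29/49) = -4756*sqrt(2)/441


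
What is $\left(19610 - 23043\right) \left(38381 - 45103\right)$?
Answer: $23076626$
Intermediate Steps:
$\left(19610 - 23043\right) \left(38381 - 45103\right) = \left(-3433\right) \left(-6722\right) = 23076626$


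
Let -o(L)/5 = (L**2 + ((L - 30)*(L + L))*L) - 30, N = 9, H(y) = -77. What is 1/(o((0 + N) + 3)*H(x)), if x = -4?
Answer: -1/1951950 ≈ -5.1231e-7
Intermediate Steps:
o(L) = 150 - 5*L**2 - 10*L**2*(-30 + L) (o(L) = -5*((L**2 + ((L - 30)*(L + L))*L) - 30) = -5*((L**2 + ((-30 + L)*(2*L))*L) - 30) = -5*((L**2 + (2*L*(-30 + L))*L) - 30) = -5*((L**2 + 2*L**2*(-30 + L)) - 30) = -5*(-30 + L**2 + 2*L**2*(-30 + L)) = 150 - 5*L**2 - 10*L**2*(-30 + L))
1/(o((0 + N) + 3)*H(x)) = 1/((150 - 10*((0 + 9) + 3)**3 + 295*((0 + 9) + 3)**2)*(-77)) = 1/((150 - 10*(9 + 3)**3 + 295*(9 + 3)**2)*(-77)) = 1/((150 - 10*12**3 + 295*12**2)*(-77)) = 1/((150 - 10*1728 + 295*144)*(-77)) = 1/((150 - 17280 + 42480)*(-77)) = 1/(25350*(-77)) = 1/(-1951950) = -1/1951950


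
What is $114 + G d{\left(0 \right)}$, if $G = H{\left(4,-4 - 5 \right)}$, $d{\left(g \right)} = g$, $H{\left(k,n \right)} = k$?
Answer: $114$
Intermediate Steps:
$G = 4$
$114 + G d{\left(0 \right)} = 114 + 4 \cdot 0 = 114 + 0 = 114$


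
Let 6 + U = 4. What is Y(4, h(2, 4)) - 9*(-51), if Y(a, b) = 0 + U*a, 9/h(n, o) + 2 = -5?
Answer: 451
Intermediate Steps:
U = -2 (U = -6 + 4 = -2)
h(n, o) = -9/7 (h(n, o) = 9/(-2 - 5) = 9/(-7) = 9*(-1/7) = -9/7)
Y(a, b) = -2*a (Y(a, b) = 0 - 2*a = -2*a)
Y(4, h(2, 4)) - 9*(-51) = -2*4 - 9*(-51) = -8 + 459 = 451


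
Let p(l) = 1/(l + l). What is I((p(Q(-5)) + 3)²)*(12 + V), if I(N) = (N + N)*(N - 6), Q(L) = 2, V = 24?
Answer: 111033/32 ≈ 3469.8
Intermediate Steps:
p(l) = 1/(2*l)
I(N) = 2*N*(-6 + N) (I(N) = (2*N)*(-6 + N) = 2*N*(-6 + N))
I((p(Q(-5)) + 3)²)*(12 + V) = (2*((½)/2 + 3)²*(-6 + ((½)/2 + 3)²))*(12 + 24) = (2*((½)*(½) + 3)²*(-6 + ((½)*(½) + 3)²))*36 = (2*(¼ + 3)²*(-6 + (¼ + 3)²))*36 = (2*(13/4)²*(-6 + (13/4)²))*36 = (2*(169/16)*(-6 + 169/16))*36 = (2*(169/16)*(73/16))*36 = (12337/128)*36 = 111033/32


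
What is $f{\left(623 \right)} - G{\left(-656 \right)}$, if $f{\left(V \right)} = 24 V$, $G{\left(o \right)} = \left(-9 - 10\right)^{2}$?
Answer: $14591$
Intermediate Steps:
$G{\left(o \right)} = 361$ ($G{\left(o \right)} = \left(-19\right)^{2} = 361$)
$f{\left(623 \right)} - G{\left(-656 \right)} = 24 \cdot 623 - 361 = 14952 - 361 = 14591$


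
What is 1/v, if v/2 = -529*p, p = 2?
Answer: -1/2116 ≈ -0.00047259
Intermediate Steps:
v = -2116 (v = 2*(-529*2) = 2*(-1058) = -2116)
1/v = 1/(-2116) = -1/2116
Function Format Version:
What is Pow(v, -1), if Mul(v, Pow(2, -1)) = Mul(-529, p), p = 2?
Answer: Rational(-1, 2116) ≈ -0.00047259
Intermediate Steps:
v = -2116 (v = Mul(2, Mul(-529, 2)) = Mul(2, -1058) = -2116)
Pow(v, -1) = Pow(-2116, -1) = Rational(-1, 2116)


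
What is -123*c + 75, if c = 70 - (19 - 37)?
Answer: -10749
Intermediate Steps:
c = 88 (c = 70 - 1*(-18) = 70 + 18 = 88)
-123*c + 75 = -123*88 + 75 = -10824 + 75 = -10749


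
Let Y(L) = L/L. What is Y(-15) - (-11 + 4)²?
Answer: -48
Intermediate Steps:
Y(L) = 1
Y(-15) - (-11 + 4)² = 1 - (-11 + 4)² = 1 - 1*(-7)² = 1 - 1*49 = 1 - 49 = -48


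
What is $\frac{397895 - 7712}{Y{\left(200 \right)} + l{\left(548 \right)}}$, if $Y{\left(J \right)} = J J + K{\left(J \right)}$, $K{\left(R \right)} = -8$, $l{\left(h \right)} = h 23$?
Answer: $\frac{130061}{17532} \approx 7.4185$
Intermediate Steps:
$l{\left(h \right)} = 23 h$
$Y{\left(J \right)} = -8 + J^{2}$ ($Y{\left(J \right)} = J J - 8 = J^{2} - 8 = -8 + J^{2}$)
$\frac{397895 - 7712}{Y{\left(200 \right)} + l{\left(548 \right)}} = \frac{397895 - 7712}{\left(-8 + 200^{2}\right) + 23 \cdot 548} = \frac{390183}{\left(-8 + 40000\right) + 12604} = \frac{390183}{39992 + 12604} = \frac{390183}{52596} = 390183 \cdot \frac{1}{52596} = \frac{130061}{17532}$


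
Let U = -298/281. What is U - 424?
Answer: -119442/281 ≈ -425.06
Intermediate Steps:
U = -298/281 (U = -298*1/281 = -298/281 ≈ -1.0605)
U - 424 = -298/281 - 424 = -119442/281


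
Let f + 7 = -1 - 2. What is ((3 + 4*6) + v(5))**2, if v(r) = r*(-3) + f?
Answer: 4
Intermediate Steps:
f = -10 (f = -7 + (-1 - 2) = -7 - 3 = -10)
v(r) = -10 - 3*r (v(r) = r*(-3) - 10 = -3*r - 10 = -10 - 3*r)
((3 + 4*6) + v(5))**2 = ((3 + 4*6) + (-10 - 3*5))**2 = ((3 + 24) + (-10 - 15))**2 = (27 - 25)**2 = 2**2 = 4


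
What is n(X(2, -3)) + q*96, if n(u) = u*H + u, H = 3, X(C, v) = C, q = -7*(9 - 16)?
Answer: 4712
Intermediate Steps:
q = 49 (q = -7*(-7) = 49)
n(u) = 4*u (n(u) = u*3 + u = 3*u + u = 4*u)
n(X(2, -3)) + q*96 = 4*2 + 49*96 = 8 + 4704 = 4712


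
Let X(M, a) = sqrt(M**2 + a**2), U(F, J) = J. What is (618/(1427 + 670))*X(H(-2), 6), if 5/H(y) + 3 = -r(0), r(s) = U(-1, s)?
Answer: 206*sqrt(349)/2097 ≈ 1.8352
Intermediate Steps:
r(s) = s
H(y) = -5/3 (H(y) = 5/(-3 - 1*0) = 5/(-3 + 0) = 5/(-3) = 5*(-1/3) = -5/3)
(618/(1427 + 670))*X(H(-2), 6) = (618/(1427 + 670))*sqrt((-5/3)**2 + 6**2) = (618/2097)*sqrt(25/9 + 36) = (618*(1/2097))*sqrt(349/9) = 206*(sqrt(349)/3)/699 = 206*sqrt(349)/2097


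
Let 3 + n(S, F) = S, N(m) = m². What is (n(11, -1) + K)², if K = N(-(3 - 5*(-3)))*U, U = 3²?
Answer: 8549776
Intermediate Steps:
n(S, F) = -3 + S
U = 9
K = 2916 (K = (-(3 - 5*(-3)))²*9 = (-(3 + 15))²*9 = (-1*18)²*9 = (-18)²*9 = 324*9 = 2916)
(n(11, -1) + K)² = ((-3 + 11) + 2916)² = (8 + 2916)² = 2924² = 8549776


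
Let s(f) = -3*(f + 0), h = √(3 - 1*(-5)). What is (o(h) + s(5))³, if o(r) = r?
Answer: -3735 + 1366*√2 ≈ -1803.2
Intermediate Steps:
h = 2*√2 (h = √(3 + 5) = √8 = 2*√2 ≈ 2.8284)
s(f) = -3*f
(o(h) + s(5))³ = (2*√2 - 3*5)³ = (2*√2 - 15)³ = (-15 + 2*√2)³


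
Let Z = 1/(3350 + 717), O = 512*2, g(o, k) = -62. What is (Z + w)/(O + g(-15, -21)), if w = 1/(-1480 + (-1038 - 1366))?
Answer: -183/15195971336 ≈ -1.2043e-8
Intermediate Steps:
O = 1024
Z = 1/4067 ≈ 0.00024588
w = -1/3884 (w = 1/(-1480 - 2404) = 1/(-3884) = 1*(-1/3884) = -1/3884 ≈ -0.00025747)
(Z + w)/(O + g(-15, -21)) = (1/4067 - 1/3884)/(1024 - 62) = -183/15796228/962 = -183/15796228*1/962 = -183/15195971336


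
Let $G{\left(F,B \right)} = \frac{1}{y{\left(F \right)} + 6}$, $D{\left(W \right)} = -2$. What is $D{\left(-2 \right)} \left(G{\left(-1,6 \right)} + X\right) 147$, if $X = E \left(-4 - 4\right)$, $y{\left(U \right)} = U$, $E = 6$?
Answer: $\frac{70266}{5} \approx 14053.0$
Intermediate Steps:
$X = -48$ ($X = 6 \left(-4 - 4\right) = 6 \left(-8\right) = -48$)
$G{\left(F,B \right)} = \frac{1}{6 + F}$ ($G{\left(F,B \right)} = \frac{1}{F + 6} = \frac{1}{6 + F}$)
$D{\left(-2 \right)} \left(G{\left(-1,6 \right)} + X\right) 147 = - 2 \left(\frac{1}{6 - 1} - 48\right) 147 = - 2 \left(\frac{1}{5} - 48\right) 147 = \left(-2\right) \left(- \frac{239}{5}\right) 147 = \frac{478}{5} \cdot 147 = \frac{70266}{5}$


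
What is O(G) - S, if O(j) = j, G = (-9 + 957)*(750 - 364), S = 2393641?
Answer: -2027713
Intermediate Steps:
G = 365928 (G = 948*386 = 365928)
O(G) - S = 365928 - 1*2393641 = 365928 - 2393641 = -2027713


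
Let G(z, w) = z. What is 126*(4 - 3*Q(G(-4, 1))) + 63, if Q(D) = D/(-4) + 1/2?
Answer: 0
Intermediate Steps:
Q(D) = ½ - D/4 (Q(D) = D*(-¼) + 1*(½) = -D/4 + ½ = ½ - D/4)
126*(4 - 3*Q(G(-4, 1))) + 63 = 126*(4 - 3*(½ - ¼*(-4))) + 63 = 126*(4 - 3*(½ + 1)) + 63 = 126*(4 - 3*3/2) + 63 = 126*(4 - 9/2) + 63 = 126*(-½) + 63 = -63 + 63 = 0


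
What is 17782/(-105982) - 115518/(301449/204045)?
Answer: -416348889593423/5324694653 ≈ -78192.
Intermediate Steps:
17782/(-105982) - 115518/(301449/204045) = 17782*(-1/105982) - 115518/(301449*(1/204045)) = -8891/52991 - 115518/100483/68015 = -8891/52991 - 115518*68015/100483 = -8891/52991 - 7856956770/100483 = -416348889593423/5324694653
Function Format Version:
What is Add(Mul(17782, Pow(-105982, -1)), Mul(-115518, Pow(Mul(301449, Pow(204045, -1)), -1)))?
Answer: Rational(-416348889593423, 5324694653) ≈ -78192.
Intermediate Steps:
Add(Mul(17782, Pow(-105982, -1)), Mul(-115518, Pow(Mul(301449, Pow(204045, -1)), -1))) = Add(Mul(17782, Rational(-1, 105982)), Mul(-115518, Pow(Mul(301449, Rational(1, 204045)), -1))) = Add(Rational(-8891, 52991), Mul(-115518, Pow(Rational(100483, 68015), -1))) = Add(Rational(-8891, 52991), Mul(-115518, Rational(68015, 100483))) = Add(Rational(-8891, 52991), Rational(-7856956770, 100483)) = Rational(-416348889593423, 5324694653)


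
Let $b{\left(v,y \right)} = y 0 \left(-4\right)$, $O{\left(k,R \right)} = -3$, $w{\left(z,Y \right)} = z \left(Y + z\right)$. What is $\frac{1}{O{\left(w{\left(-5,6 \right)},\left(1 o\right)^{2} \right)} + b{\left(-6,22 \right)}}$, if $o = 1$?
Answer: $- \frac{1}{3} \approx -0.33333$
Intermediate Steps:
$b{\left(v,y \right)} = 0$ ($b{\left(v,y \right)} = 0 \left(-4\right) = 0$)
$\frac{1}{O{\left(w{\left(-5,6 \right)},\left(1 o\right)^{2} \right)} + b{\left(-6,22 \right)}} = \frac{1}{-3 + 0} = \frac{1}{-3} = - \frac{1}{3}$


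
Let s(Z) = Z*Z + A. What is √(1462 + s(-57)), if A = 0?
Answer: √4711 ≈ 68.637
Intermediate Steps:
s(Z) = Z² (s(Z) = Z*Z + 0 = Z² + 0 = Z²)
√(1462 + s(-57)) = √(1462 + (-57)²) = √(1462 + 3249) = √4711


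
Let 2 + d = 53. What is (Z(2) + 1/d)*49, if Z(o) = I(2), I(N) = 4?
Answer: 10045/51 ≈ 196.96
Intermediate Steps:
d = 51 (d = -2 + 53 = 51)
Z(o) = 4
(Z(2) + 1/d)*49 = (4 + 1/51)*49 = (205/51)*49 = 10045/51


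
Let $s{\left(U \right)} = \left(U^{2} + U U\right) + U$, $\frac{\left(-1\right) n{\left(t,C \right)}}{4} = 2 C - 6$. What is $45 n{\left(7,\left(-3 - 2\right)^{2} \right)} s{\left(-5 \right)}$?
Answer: $-356400$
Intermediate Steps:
$n{\left(t,C \right)} = 24 - 8 C$ ($n{\left(t,C \right)} = - 4 \left(2 C - 6\right) = - 4 \left(-6 + 2 C\right) = 24 - 8 C$)
$s{\left(U \right)} = U + 2 U^{2}$ ($s{\left(U \right)} = \left(U^{2} + U^{2}\right) + U = 2 U^{2} + U = U + 2 U^{2}$)
$45 n{\left(7,\left(-3 - 2\right)^{2} \right)} s{\left(-5 \right)} = 45 \left(24 - 8 \left(-3 - 2\right)^{2}\right) \left(- 5 \left(1 + 2 \left(-5\right)\right)\right) = 45 \left(24 - 8 \left(-5\right)^{2}\right) \left(- 5 \left(1 - 10\right)\right) = 45 \left(24 - 200\right) \left(\left(-5\right) \left(-9\right)\right) = 45 \left(24 - 200\right) 45 = 45 \left(-176\right) 45 = \left(-7920\right) 45 = -356400$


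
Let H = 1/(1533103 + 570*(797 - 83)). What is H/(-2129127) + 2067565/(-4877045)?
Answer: -1708091159714446942/4029105469489369269 ≈ -0.42394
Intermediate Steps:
H = 1/1940083 (H = 1/(1533103 + 570*714) = 1/(1533103 + 406980) = 1/1940083 ≈ 5.1544e-7)
H/(-2129127) + 2067565/(-4877045) = (1/1940083)/(-2129127) + 2067565/(-4877045) = (1/1940083)*(-1/2129127) + 2067565*(-1/4877045) = -1/4130683097541 - 413513/975409 = -1708091159714446942/4029105469489369269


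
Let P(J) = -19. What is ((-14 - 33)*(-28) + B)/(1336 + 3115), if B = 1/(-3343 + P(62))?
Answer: 4424391/14964262 ≈ 0.29566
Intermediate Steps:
B = -1/3362 (B = 1/(-3343 - 19) = 1/(-3362) = -1/3362 ≈ -0.00029744)
((-14 - 33)*(-28) + B)/(1336 + 3115) = ((-14 - 33)*(-28) - 1/3362)/(1336 + 3115) = (-47*(-28) - 1/3362)/4451 = (1316 - 1/3362)*(1/4451) = (4424391/3362)*(1/4451) = 4424391/14964262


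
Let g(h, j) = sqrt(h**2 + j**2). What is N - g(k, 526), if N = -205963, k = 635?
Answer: -205963 - sqrt(679901) ≈ -2.0679e+5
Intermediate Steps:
N - g(k, 526) = -205963 - sqrt(635**2 + 526**2) = -205963 - sqrt(403225 + 276676) = -205963 - sqrt(679901)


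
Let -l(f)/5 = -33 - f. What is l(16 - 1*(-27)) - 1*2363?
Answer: -1983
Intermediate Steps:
l(f) = 165 + 5*f (l(f) = -5*(-33 - f) = 165 + 5*f)
l(16 - 1*(-27)) - 1*2363 = (165 + 5*(16 - 1*(-27))) - 1*2363 = (165 + 5*(16 + 27)) - 2363 = (165 + 5*43) - 2363 = (165 + 215) - 2363 = 380 - 2363 = -1983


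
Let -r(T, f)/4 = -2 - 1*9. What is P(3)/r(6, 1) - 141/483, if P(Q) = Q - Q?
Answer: -47/161 ≈ -0.29193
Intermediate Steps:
P(Q) = 0
r(T, f) = 44 (r(T, f) = -4*(-2 - 1*9) = -4*(-2 - 9) = -4*(-11) = 44)
P(3)/r(6, 1) - 141/483 = 0/44 - 141/483 = 0*(1/44) - 141*1/483 = 0 - 47/161 = -47/161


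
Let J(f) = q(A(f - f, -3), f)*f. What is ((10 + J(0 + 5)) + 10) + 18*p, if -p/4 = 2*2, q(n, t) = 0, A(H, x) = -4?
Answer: -268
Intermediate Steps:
p = -16 (p = -8*2 = -4*4 = -16)
J(f) = 0 (J(f) = 0*f = 0)
((10 + J(0 + 5)) + 10) + 18*p = ((10 + 0) + 10) + 18*(-16) = (10 + 10) - 288 = 20 - 288 = -268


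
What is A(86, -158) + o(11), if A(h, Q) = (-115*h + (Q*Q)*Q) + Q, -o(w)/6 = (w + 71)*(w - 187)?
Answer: -3867768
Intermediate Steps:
o(w) = -6*(-187 + w)*(71 + w) (o(w) = -6*(w + 71)*(w - 187) = -6*(71 + w)*(-187 + w) = -6*(-187 + w)*(71 + w))
A(h, Q) = Q + Q³ - 115*h (A(h, Q) = (-115*h + Q²*Q) + Q = (-115*h + Q³) + Q = (Q³ - 115*h) + Q = Q + Q³ - 115*h)
A(86, -158) + o(11) = (-158 + (-158)³ - 115*86) + (79662 - 6*11² + 696*11) = (-158 - 3944312 - 9890) + (79662 - 6*121 + 7656) = -3954360 + (79662 - 726 + 7656) = -3954360 + 86592 = -3867768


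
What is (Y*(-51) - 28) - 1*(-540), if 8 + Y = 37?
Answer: -967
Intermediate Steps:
Y = 29 (Y = -8 + 37 = 29)
(Y*(-51) - 28) - 1*(-540) = (29*(-51) - 28) - 1*(-540) = (-1479 - 28) + 540 = -1507 + 540 = -967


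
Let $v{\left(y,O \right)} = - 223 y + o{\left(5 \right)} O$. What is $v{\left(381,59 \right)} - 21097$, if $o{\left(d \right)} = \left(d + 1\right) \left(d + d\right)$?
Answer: $-102520$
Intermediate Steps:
$o{\left(d \right)} = 2 d \left(1 + d\right)$ ($o{\left(d \right)} = \left(1 + d\right) 2 d = 2 d \left(1 + d\right)$)
$v{\left(y,O \right)} = - 223 y + 60 O$ ($v{\left(y,O \right)} = - 223 y + 2 \cdot 5 \left(1 + 5\right) O = - 223 y + 2 \cdot 5 \cdot 6 O = - 223 y + 60 O$)
$v{\left(381,59 \right)} - 21097 = \left(\left(-223\right) 381 + 60 \cdot 59\right) - 21097 = \left(-84963 + 3540\right) - 21097 = -81423 - 21097 = -102520$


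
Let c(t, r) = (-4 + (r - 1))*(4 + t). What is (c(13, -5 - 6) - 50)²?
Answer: 103684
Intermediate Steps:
c(t, r) = (-5 + r)*(4 + t) (c(t, r) = (-4 + (-1 + r))*(4 + t) = (-5 + r)*(4 + t))
(c(13, -5 - 6) - 50)² = ((-20 - 5*13 + 4*(-5 - 6) + (-5 - 6)*13) - 50)² = ((-20 - 65 + 4*(-11) - 11*13) - 50)² = ((-20 - 65 - 44 - 143) - 50)² = (-272 - 50)² = (-322)² = 103684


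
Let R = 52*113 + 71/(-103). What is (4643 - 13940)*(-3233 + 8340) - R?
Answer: -4891022394/103 ≈ -4.7486e+7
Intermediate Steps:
R = 605157/103 (R = 5876 + 71*(-1/103) = 5876 - 71/103 = 605157/103 ≈ 5875.3)
(4643 - 13940)*(-3233 + 8340) - R = (4643 - 13940)*(-3233 + 8340) - 1*605157/103 = -9297*5107 - 605157/103 = -47479779 - 605157/103 = -4891022394/103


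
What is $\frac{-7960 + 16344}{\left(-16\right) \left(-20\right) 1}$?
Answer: $\frac{131}{5} \approx 26.2$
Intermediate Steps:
$\frac{-7960 + 16344}{\left(-16\right) \left(-20\right) 1} = \frac{8384}{320 \cdot 1} = \frac{8384}{320} = 8384 \cdot \frac{1}{320} = \frac{131}{5}$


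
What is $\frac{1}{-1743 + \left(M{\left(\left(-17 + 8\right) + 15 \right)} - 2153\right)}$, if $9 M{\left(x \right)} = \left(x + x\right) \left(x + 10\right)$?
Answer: $- \frac{3}{11624} \approx -0.00025809$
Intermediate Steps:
$M{\left(x \right)} = \frac{2 x \left(10 + x\right)}{9}$ ($M{\left(x \right)} = \frac{\left(x + x\right) \left(x + 10\right)}{9} = \frac{2 x \left(10 + x\right)}{9}$)
$\frac{1}{-1743 + \left(M{\left(\left(-17 + 8\right) + 15 \right)} - 2153\right)} = \frac{1}{-1743 - \left(2153 - \frac{2 \left(\left(-17 + 8\right) + 15\right) \left(10 + \left(\left(-17 + 8\right) + 15\right)\right)}{9}\right)} = \frac{1}{-1743 - \left(2153 - \frac{2 \left(-9 + 15\right) \left(10 + \left(-9 + 15\right)\right)}{9}\right)} = \frac{1}{-1743 - \left(2153 - \frac{4 \left(10 + 6\right)}{3}\right)} = \frac{1}{-1743 - \left(2153 - \frac{64}{3}\right)} = \frac{1}{-1743 + \left(\frac{64}{3} - 2153\right)} = \frac{1}{-1743 - \frac{6395}{3}} = \frac{1}{- \frac{11624}{3}} = - \frac{3}{11624}$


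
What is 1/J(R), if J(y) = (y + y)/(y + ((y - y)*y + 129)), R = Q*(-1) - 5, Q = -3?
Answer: -127/4 ≈ -31.750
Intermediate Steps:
R = -2 (R = -3*(-1) - 5 = 3 - 5 = -2)
J(y) = 2*y/(129 + y) (J(y) = (2*y)/(y + (0*y + 129)) = (2*y)/(y + (0 + 129)) = (2*y)/(y + 129) = (2*y)/(129 + y) = 2*y/(129 + y))
1/J(R) = 1/(2*(-2)/(129 - 2)) = 1/(2*(-2)/127) = 1/(2*(-2)*(1/127)) = 1/(-4/127) = -127/4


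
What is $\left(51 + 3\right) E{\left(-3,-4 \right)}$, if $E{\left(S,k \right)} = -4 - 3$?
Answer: $-378$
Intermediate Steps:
$E{\left(S,k \right)} = -7$
$\left(51 + 3\right) E{\left(-3,-4 \right)} = \left(51 + 3\right) \left(-7\right) = 54 \left(-7\right) = -378$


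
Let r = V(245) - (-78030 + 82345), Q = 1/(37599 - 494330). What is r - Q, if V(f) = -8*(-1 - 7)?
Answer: -1941563480/456731 ≈ -4251.0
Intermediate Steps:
V(f) = 64 (V(f) = -8*(-8) = 64)
Q = -1/456731 (Q = 1/(-456731) = -1/456731 ≈ -2.1895e-6)
r = -4251 (r = 64 - (-78030 + 82345) = 64 - 1*4315 = 64 - 4315 = -4251)
r - Q = -4251 - 1*(-1/456731) = -4251 + 1/456731 = -1941563480/456731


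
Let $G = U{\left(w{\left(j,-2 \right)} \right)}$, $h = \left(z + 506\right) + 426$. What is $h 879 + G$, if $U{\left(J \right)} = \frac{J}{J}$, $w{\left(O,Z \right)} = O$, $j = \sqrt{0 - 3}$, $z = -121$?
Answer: $712870$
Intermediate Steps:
$j = i \sqrt{3}$ ($j = \sqrt{-3} = i \sqrt{3} \approx 1.732 i$)
$U{\left(J \right)} = 1$
$h = 811$ ($h = \left(-121 + 506\right) + 426 = 385 + 426 = 811$)
$G = 1$
$h 879 + G = 811 \cdot 879 + 1 = 712869 + 1 = 712870$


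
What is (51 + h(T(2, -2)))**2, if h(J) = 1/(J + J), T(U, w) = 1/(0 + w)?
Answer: 2500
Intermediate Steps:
T(U, w) = 1/w
h(J) = 1/(2*J)
(51 + h(T(2, -2)))**2 = (51 + 1/(2*(1/(-2))))**2 = (51 + 1/(2*(-1/2)))**2 = (51 + (1/2)*(-2))**2 = (51 - 1)**2 = 50**2 = 2500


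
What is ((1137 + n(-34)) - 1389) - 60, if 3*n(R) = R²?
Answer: 220/3 ≈ 73.333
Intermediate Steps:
n(R) = R²/3
((1137 + n(-34)) - 1389) - 60 = ((1137 + (⅓)*(-34)²) - 1389) - 60 = ((1137 + (⅓)*1156) - 1389) - 60 = ((1137 + 1156/3) - 1389) - 60 = (4567/3 - 1389) - 60 = 400/3 - 60 = 220/3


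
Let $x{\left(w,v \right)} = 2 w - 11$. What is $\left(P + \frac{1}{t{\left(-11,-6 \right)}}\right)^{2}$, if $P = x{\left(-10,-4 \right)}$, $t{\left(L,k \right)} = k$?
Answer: $\frac{34969}{36} \approx 971.36$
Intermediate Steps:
$x{\left(w,v \right)} = -11 + 2 w$
$P = -31$ ($P = -11 + 2 \left(-10\right) = -11 - 20 = -31$)
$\left(P + \frac{1}{t{\left(-11,-6 \right)}}\right)^{2} = \left(-31 + \frac{1}{-6}\right)^{2} = \left(-31 - \frac{1}{6}\right)^{2} = \left(- \frac{187}{6}\right)^{2} = \frac{34969}{36}$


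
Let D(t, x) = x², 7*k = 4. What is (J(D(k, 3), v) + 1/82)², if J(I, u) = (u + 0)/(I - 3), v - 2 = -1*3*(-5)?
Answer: 122500/15129 ≈ 8.0970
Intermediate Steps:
k = 4/7 (k = (⅐)*4 = 4/7 ≈ 0.57143)
v = 17 (v = 2 - 1*3*(-5) = 2 - 3*(-5) = 2 + 15 = 17)
J(I, u) = u/(-3 + I)
(J(D(k, 3), v) + 1/82)² = (17/(-3 + 3²) + 1/82)² = (17/(-3 + 9) + 1/82)² = (17/6 + 1/82)² = (350/123)² = 122500/15129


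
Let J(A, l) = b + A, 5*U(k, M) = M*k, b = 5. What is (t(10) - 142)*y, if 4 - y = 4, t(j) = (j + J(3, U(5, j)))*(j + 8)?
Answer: 0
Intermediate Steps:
U(k, M) = M*k/5 (U(k, M) = (M*k)/5 = M*k/5)
J(A, l) = 5 + A
t(j) = (8 + j)² (t(j) = (j + (5 + 3))*(j + 8) = (j + 8)*(8 + j) = (8 + j)*(8 + j) = (8 + j)²)
y = 0 (y = 4 - 1*4 = 4 - 4 = 0)
(t(10) - 142)*y = ((64 + 10² + 16*10) - 142)*0 = ((64 + 100 + 160) - 142)*0 = (324 - 142)*0 = 182*0 = 0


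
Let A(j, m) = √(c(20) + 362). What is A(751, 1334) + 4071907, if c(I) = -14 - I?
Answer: 4071907 + 2*√82 ≈ 4.0719e+6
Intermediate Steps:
A(j, m) = 2*√82 (A(j, m) = √((-14 - 1*20) + 362) = √((-14 - 20) + 362) = √(-34 + 362) = √328 = 2*√82)
A(751, 1334) + 4071907 = 2*√82 + 4071907 = 4071907 + 2*√82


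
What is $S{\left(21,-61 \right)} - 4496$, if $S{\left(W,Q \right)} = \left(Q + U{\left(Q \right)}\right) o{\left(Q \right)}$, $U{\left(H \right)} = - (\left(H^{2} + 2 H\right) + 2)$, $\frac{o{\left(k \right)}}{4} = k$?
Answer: $889032$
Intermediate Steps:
$o{\left(k \right)} = 4 k$
$U{\left(H \right)} = -2 - H^{2} - 2 H$ ($U{\left(H \right)} = - (2 + H^{2} + 2 H) = -2 - H^{2} - 2 H$)
$S{\left(W,Q \right)} = 4 Q \left(-2 - Q - Q^{2}\right)$ ($S{\left(W,Q \right)} = \left(Q - \left(2 + Q^{2} + 2 Q\right)\right) 4 Q = \left(-2 - Q - Q^{2}\right) 4 Q = 4 Q \left(-2 - Q - Q^{2}\right)$)
$S{\left(21,-61 \right)} - 4496 = \left(-4\right) \left(-61\right) \left(2 - 61 + \left(-61\right)^{2}\right) - 4496 = \left(-4\right) \left(-61\right) \left(2 - 61 + 3721\right) - 4496 = \left(-4\right) \left(-61\right) 3662 - 4496 = 893528 - 4496 = 889032$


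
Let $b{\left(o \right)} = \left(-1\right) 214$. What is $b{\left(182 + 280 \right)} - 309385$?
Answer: $-309599$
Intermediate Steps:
$b{\left(o \right)} = -214$
$b{\left(182 + 280 \right)} - 309385 = -214 - 309385 = -309599$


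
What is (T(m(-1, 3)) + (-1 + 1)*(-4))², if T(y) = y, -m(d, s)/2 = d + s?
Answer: 16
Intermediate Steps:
m(d, s) = -2*d - 2*s (m(d, s) = -2*(d + s) = -2*d - 2*s)
(T(m(-1, 3)) + (-1 + 1)*(-4))² = ((-2*(-1) - 2*3) + (-1 + 1)*(-4))² = ((2 - 6) + 0*(-4))² = (-4 + 0)² = (-4)² = 16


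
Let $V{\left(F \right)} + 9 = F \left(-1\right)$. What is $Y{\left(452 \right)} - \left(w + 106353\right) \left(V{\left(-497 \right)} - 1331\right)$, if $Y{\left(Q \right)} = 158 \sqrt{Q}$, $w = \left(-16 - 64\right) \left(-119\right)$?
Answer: $97680939 + 316 \sqrt{113} \approx 9.7684 \cdot 10^{7}$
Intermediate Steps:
$V{\left(F \right)} = -9 - F$ ($V{\left(F \right)} = -9 + F \left(-1\right) = -9 - F$)
$w = 9520$ ($w = \left(-80\right) \left(-119\right) = 9520$)
$Y{\left(452 \right)} - \left(w + 106353\right) \left(V{\left(-497 \right)} - 1331\right) = 158 \sqrt{452} - \left(9520 + 106353\right) \left(\left(-9 - -497\right) - 1331\right) = 158 \cdot 2 \sqrt{113} - 115873 \left(\left(-9 + 497\right) - 1331\right) = 316 \sqrt{113} - 115873 \left(488 - 1331\right) = 316 \sqrt{113} - 115873 \left(-843\right) = 316 \sqrt{113} - -97680939 = 316 \sqrt{113} + 97680939 = 97680939 + 316 \sqrt{113}$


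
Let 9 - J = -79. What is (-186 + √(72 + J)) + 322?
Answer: 136 + 4*√10 ≈ 148.65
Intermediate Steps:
J = 88 (J = 9 - 1*(-79) = 9 + 79 = 88)
(-186 + √(72 + J)) + 322 = (-186 + √(72 + 88)) + 322 = (-186 + √160) + 322 = (-186 + 4*√10) + 322 = 136 + 4*√10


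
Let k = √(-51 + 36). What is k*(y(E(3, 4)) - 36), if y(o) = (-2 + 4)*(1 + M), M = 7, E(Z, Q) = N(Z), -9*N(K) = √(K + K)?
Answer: -20*I*√15 ≈ -77.46*I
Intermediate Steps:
N(K) = -√2*√K/9 (N(K) = -√(K + K)/9 = -√2*√K/9)
E(Z, Q) = -√2*√Z/9
k = I*√15 (k = √(-15) = I*√15 ≈ 3.873*I)
y(o) = 16 (y(o) = (-2 + 4)*(1 + 7) = 2*8 = 16)
k*(y(E(3, 4)) - 36) = (I*√15)*(16 - 36) = (I*√15)*(-20) = -20*I*√15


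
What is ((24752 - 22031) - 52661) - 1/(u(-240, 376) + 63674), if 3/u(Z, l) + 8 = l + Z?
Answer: -407024733628/8150275 ≈ -49940.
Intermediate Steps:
u(Z, l) = 3/(-8 + Z + l) (u(Z, l) = 3/(-8 + (l + Z)) = 3/(-8 + (Z + l)) = 3/(-8 + Z + l))
((24752 - 22031) - 52661) - 1/(u(-240, 376) + 63674) = ((24752 - 22031) - 52661) - 1/(3/(-8 - 240 + 376) + 63674) = (2721 - 52661) - 1/(3/128 + 63674) = -49940 - 1/(3*(1/128) + 63674) = -49940 - 1/(3/128 + 63674) = -49940 - 1/8150275/128 = -49940 - 1*128/8150275 = -49940 - 128/8150275 = -407024733628/8150275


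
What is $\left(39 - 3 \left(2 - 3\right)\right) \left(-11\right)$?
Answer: $-462$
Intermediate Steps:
$\left(39 - 3 \left(2 - 3\right)\right) \left(-11\right) = \left(39 - -3\right) \left(-11\right) = \left(39 + 3\right) \left(-11\right) = 42 \left(-11\right) = -462$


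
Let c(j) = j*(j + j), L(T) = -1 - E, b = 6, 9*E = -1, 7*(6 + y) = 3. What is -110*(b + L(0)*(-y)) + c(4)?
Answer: -1748/21 ≈ -83.238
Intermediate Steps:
y = -39/7 (y = -6 + (⅐)*3 = -6 + 3/7 = -39/7 ≈ -5.5714)
E = -⅑ (E = (⅑)*(-1) = -⅑ ≈ -0.11111)
L(T) = -8/9 (L(T) = -1 - 1*(-⅑) = -1 + ⅑ = -8/9)
c(j) = 2*j² (c(j) = j*(2*j) = 2*j²)
-110*(b + L(0)*(-y)) + c(4) = -110*(6 - (-8)*(-39)/(9*7)) + 2*4² = -110*(6 - 8/9*39/7) + 2*16 = -110*(6 - 104/21) + 32 = -110*22/21 + 32 = -2420/21 + 32 = -1748/21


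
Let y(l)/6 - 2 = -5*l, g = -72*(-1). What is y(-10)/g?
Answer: 13/3 ≈ 4.3333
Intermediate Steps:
g = 72
y(l) = 12 - 30*l (y(l) = 12 + 6*(-5*l) = 12 - 30*l)
y(-10)/g = (12 - 30*(-10))/72 = (12 + 300)*(1/72) = 312*(1/72) = 13/3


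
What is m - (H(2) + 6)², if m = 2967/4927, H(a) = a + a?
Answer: -489733/4927 ≈ -99.398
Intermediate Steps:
H(a) = 2*a
m = 2967/4927 (m = 2967*(1/4927) = 2967/4927 ≈ 0.60219)
m - (H(2) + 6)² = 2967/4927 - (2*2 + 6)² = 2967/4927 - (4 + 6)² = 2967/4927 - 1*10² = 2967/4927 - 1*100 = 2967/4927 - 100 = -489733/4927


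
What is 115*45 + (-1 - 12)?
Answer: 5162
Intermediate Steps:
115*45 + (-1 - 12) = 5175 - 13 = 5162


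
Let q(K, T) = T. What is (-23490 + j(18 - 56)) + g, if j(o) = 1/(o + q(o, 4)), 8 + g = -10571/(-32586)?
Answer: -6508417831/276981 ≈ -23498.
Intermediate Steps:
g = -250117/32586 (g = -8 - 10571/(-32586) = -8 - 10571*(-1/32586) = -8 + 10571/32586 = -250117/32586 ≈ -7.6756)
j(o) = 1/(4 + o) (j(o) = 1/(o + 4) = 1/(4 + o))
(-23490 + j(18 - 56)) + g = (-23490 + 1/(4 + (18 - 56))) - 250117/32586 = (-23490 + 1/(4 - 38)) - 250117/32586 = (-23490 + 1/(-34)) - 250117/32586 = (-23490 - 1/34) - 250117/32586 = -798661/34 - 250117/32586 = -6508417831/276981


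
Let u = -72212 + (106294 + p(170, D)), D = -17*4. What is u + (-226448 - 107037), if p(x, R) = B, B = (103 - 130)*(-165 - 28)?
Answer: -294192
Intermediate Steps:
B = 5211 (B = -27*(-193) = 5211)
D = -68
p(x, R) = 5211
u = 39293 (u = -72212 + (106294 + 5211) = -72212 + 111505 = 39293)
u + (-226448 - 107037) = 39293 + (-226448 - 107037) = 39293 - 333485 = -294192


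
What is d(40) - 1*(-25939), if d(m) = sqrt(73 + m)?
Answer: 25939 + sqrt(113) ≈ 25950.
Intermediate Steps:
d(40) - 1*(-25939) = sqrt(73 + 40) - 1*(-25939) = sqrt(113) + 25939 = 25939 + sqrt(113)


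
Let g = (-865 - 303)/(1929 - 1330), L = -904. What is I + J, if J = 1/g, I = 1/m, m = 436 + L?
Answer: -70375/136656 ≈ -0.51498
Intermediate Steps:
g = -1168/599 ≈ -1.9499
m = -468 (m = 436 - 904 = -468)
I = -1/468 (I = 1/(-468) = -1/468 ≈ -0.0021368)
J = -599/1168 (J = 1/(-1168/599) = -599/1168 ≈ -0.51284)
I + J = -1/468 - 599/1168 = -70375/136656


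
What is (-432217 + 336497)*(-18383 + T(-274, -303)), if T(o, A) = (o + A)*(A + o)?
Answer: -30108343120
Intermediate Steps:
T(o, A) = (A + o)² (T(o, A) = (A + o)*(A + o) = (A + o)²)
(-432217 + 336497)*(-18383 + T(-274, -303)) = (-432217 + 336497)*(-18383 + (-303 - 274)²) = -95720*(-18383 + (-577)²) = -95720*(-18383 + 332929) = -95720*314546 = -30108343120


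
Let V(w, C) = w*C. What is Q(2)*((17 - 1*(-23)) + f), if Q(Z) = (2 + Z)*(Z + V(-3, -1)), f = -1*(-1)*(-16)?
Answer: 480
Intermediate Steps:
V(w, C) = C*w
f = -16 (f = 1*(-16) = -16)
Q(Z) = (2 + Z)*(3 + Z) (Q(Z) = (2 + Z)*(Z - 1*(-3)) = (2 + Z)*(Z + 3) = (2 + Z)*(3 + Z))
Q(2)*((17 - 1*(-23)) + f) = (6 + 2² + 5*2)*((17 - 1*(-23)) - 16) = (6 + 4 + 10)*((17 + 23) - 16) = 20*(40 - 16) = 20*24 = 480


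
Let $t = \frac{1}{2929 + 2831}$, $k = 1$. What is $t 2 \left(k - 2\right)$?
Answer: $- \frac{1}{2880} \approx -0.00034722$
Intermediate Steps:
$t = \frac{1}{5760} \approx 0.00017361$
$t 2 \left(k - 2\right) = \frac{2 \left(1 - 2\right)}{5760} = \frac{2 \left(-1\right)}{5760} = \frac{1}{5760} \left(-2\right) = - \frac{1}{2880}$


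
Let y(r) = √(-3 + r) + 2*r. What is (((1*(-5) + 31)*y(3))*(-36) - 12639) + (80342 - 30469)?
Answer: 31618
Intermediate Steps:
(((1*(-5) + 31)*y(3))*(-36) - 12639) + (80342 - 30469) = (((1*(-5) + 31)*(√(-3 + 3) + 2*3))*(-36) - 12639) + (80342 - 30469) = (((-5 + 31)*(√0 + 6))*(-36) - 12639) + 49873 = ((26*(0 + 6))*(-36) - 12639) + 49873 = ((26*6)*(-36) - 12639) + 49873 = (156*(-36) - 12639) + 49873 = (-5616 - 12639) + 49873 = -18255 + 49873 = 31618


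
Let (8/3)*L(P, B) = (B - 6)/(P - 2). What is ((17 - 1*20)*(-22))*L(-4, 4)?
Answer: 33/4 ≈ 8.2500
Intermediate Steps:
L(P, B) = 3*(-6 + B)/(8*(-2 + P)) (L(P, B) = 3*((B - 6)/(P - 2))/8 = 3*((-6 + B)/(-2 + P))/8 = 3*(-6 + B)/(8*(-2 + P)))
((17 - 1*20)*(-22))*L(-4, 4) = ((17 - 1*20)*(-22))*(3*(-6 + 4)/(8*(-2 - 4))) = ((17 - 20)*(-22))*((3/8)*(-2)/(-6)) = (-3*(-22))*((3/8)*(-⅙)*(-2)) = 66*(⅛) = 33/4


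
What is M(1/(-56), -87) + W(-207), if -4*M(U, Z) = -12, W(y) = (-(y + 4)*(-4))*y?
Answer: 168087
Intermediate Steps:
W(y) = y*(16 + 4*y) (W(y) = (-(4 + y)*(-4))*y = ((-4 - y)*(-4))*y = (16 + 4*y)*y = y*(16 + 4*y))
M(U, Z) = 3 (M(U, Z) = -¼*(-12) = 3)
M(1/(-56), -87) + W(-207) = 3 + 4*(-207)*(4 - 207) = 3 + 4*(-207)*(-203) = 3 + 168084 = 168087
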